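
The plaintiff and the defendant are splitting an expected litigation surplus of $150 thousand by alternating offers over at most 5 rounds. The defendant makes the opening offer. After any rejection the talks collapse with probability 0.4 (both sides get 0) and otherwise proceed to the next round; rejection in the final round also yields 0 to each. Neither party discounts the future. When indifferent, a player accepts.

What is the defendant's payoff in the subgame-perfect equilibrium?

101.04

By backward induction:
Round 5 (the defendant proposes): the plaintiff will accept anything ≥ 0, so the defendant offers 0 and keeps 150.
Round 4 (the plaintiff proposes): rejecting gives the defendant an expected 0.6 × 150 = 90; the plaintiff offers that and keeps 60.
Round 3 (the defendant proposes): rejecting gives the plaintiff an expected 0.6 × 60 = 36, so the defendant offers 36, keeping 114.
Round 2 (the plaintiff proposes): rejecting gives the defendant an expected 0.6 × 114 = 68.4. The plaintiff offers 68.4 and keeps 150 − 68.4 = 81.6.
Round 1 (the defendant proposes): rejecting gives the plaintiff an expected 0.6 × 81.6 = 48.96; the defendant offers that and keeps 101.04.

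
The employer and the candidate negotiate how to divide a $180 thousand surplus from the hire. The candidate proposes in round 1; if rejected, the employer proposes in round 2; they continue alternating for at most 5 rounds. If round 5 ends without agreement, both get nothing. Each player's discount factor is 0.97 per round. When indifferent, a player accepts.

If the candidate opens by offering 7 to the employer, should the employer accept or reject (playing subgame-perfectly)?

Round 5 (the candidate proposes): rejection yields 0 for the employer; the candidate offers 0 and keeps 180.
Round 4 (the employer proposes): the candidate can get 180 next round, worth 0.97 × 180 = 174.6 now. The employer offers 174.6 and keeps 180 − 174.6 = 5.4.
Round 3 (the candidate proposes): the employer can get 5.4 next round, worth 0.97 × 5.4 = 5.238 now. The candidate offers 5.238 and keeps 180 − 5.238 = 174.762.
Round 2 (the employer proposes): the candidate can get 174.762 next round, worth 0.97 × 174.762 = 169.51914 now, so the employer offers 169.51914, keeping 10.48086.
So by rejecting in round 1, the employer gets 10.48086 next round, worth 0.97 × 10.48086 = 10.1664342 now.
Offer 7 < 10.1664342, so the employer rejects.

Reject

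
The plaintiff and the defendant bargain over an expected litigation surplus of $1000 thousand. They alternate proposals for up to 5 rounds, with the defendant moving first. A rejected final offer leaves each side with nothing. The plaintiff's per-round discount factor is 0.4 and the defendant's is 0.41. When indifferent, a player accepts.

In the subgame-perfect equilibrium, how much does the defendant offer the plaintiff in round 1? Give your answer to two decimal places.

274.70

Round 5 (the defendant proposes): rejection yields 0 for the plaintiff; the defendant offers 0 and keeps 1000.
Round 4 (the plaintiff proposes): the defendant can get 1000 next round, worth 0.41 × 1000 = 410 now. The plaintiff offers 410 and keeps 1000 − 410 = 590.
Round 3 (the defendant proposes): the plaintiff can get 590 next round, worth 0.4 × 590 = 236 now. The defendant offers 236 and keeps 1000 − 236 = 764.
Round 2 (the plaintiff proposes): the defendant can get 764 next round, worth 0.41 × 764 = 313.24 now; the plaintiff offers that and keeps 686.76.
Round 1 (the defendant proposes): the plaintiff can get 686.76 next round, worth 0.4 × 686.76 = 274.704 now; the defendant offers that and keeps 725.296.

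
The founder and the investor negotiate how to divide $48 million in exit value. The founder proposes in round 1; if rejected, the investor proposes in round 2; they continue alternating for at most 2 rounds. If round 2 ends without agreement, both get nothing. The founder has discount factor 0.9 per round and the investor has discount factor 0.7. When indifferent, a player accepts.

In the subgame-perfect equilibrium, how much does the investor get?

Round 2 (the investor proposes): the founder will accept anything ≥ 0, so the investor offers 0 and keeps 48.
Round 1 (the founder proposes): the investor can get 48 next round, worth 0.7 × 48 = 33.6 now; the founder offers that and keeps 14.4.

33.6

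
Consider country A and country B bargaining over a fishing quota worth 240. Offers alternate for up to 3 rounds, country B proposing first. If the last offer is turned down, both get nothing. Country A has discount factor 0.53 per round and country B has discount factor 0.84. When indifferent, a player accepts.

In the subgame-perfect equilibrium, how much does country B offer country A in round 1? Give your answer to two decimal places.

20.35

Round 3 (country B proposes): rejection yields 0 for country A; country B offers 0 and keeps 240.
Round 2 (country A proposes): country B can get 240 next round, worth 0.84 × 240 = 201.6 now, so country A offers 201.6, keeping 38.4.
Round 1 (country B proposes): country A can get 38.4 next round, worth 0.53 × 38.4 = 20.352 now; country B offers that and keeps 219.648.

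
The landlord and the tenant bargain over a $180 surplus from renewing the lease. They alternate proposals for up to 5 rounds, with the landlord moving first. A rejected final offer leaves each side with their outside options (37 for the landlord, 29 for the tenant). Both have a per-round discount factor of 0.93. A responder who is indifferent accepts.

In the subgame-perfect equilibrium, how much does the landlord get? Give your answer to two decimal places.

Work backward from the last round.
Round 5 (the landlord proposes): the tenant gets 29 if talks fail, so the landlord offers 29 and keeps 151.
Round 4 (the tenant proposes): the landlord can get 151 next round, worth 0.93 × 151 = 140.43 now, so the tenant offers 140.43, keeping 39.57.
Round 3 (the landlord proposes): the tenant can get 39.57 next round, worth 0.93 × 39.57 = 36.8001 now; the landlord offers that and keeps 143.1999.
Round 2 (the tenant proposes): the landlord can get 143.1999 next round, worth 0.93 × 143.1999 = 133.175907 now, so the tenant offers 133.175907, keeping 46.824093.
Round 1 (the landlord proposes): the tenant can get 46.824093 next round, worth 0.93 × 46.824093 = 43.54640649 now, so the landlord offers 43.54640649, keeping 136.45359351.

136.45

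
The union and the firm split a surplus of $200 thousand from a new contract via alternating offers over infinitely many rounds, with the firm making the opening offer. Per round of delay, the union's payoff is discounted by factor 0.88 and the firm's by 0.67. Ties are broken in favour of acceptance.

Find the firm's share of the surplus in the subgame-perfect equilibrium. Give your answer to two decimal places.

58.48

Let x be the firm's share when the firm proposes and y be the union's share when the union proposes.
The union accepts iff offered ≥ 0.88·y, so x = 200 − 0.88y. Symmetrically y = 200 − 0.67x.
Substituting: x = 200 − 0.88(200 − 0.67x), giving x(1 − 0.67·0.88) = 200(1 − 0.88).
So x = 200 × 0.12 / 0.4104 ≈ 58.4795, and the union receives 200 − x ≈ 141.5205.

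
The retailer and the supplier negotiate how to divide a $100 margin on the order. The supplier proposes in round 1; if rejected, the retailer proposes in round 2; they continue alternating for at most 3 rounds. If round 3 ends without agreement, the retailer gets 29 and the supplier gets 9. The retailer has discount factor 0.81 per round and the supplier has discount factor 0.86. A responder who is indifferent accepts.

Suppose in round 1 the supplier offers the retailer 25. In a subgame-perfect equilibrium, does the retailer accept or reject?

Round 3 (the supplier proposes): the retailer gets 29 if talks fail, so the supplier offers 29 and keeps 71.
Round 2 (the retailer proposes): the supplier can get 71 next round, worth 0.86 × 71 = 61.06 now. The retailer offers 61.06 and keeps 100 − 61.06 = 38.94.
So by rejecting in round 1, the retailer gets 38.94 next round, worth 0.81 × 38.94 = 31.5414 now.
Offer 25 < 31.5414, so the retailer rejects.

Reject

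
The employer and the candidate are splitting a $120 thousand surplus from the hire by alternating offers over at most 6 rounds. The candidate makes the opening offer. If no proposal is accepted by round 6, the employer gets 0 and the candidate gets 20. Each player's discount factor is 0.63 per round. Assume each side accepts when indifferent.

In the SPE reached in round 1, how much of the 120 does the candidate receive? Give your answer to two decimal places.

71.00

Round 6 (the employer proposes): the candidate gets 20 if talks fail, so the employer offers 20 and keeps 100.
Round 5 (the candidate proposes): the employer can get 100 next round, worth 0.63 × 100 = 63 now, so the candidate offers 63, keeping 57.
Round 4 (the employer proposes): the candidate can get 57 next round, worth 0.63 × 57 = 35.91 now. The employer offers 35.91 and keeps 120 − 35.91 = 84.09.
Round 3 (the candidate proposes): the employer can get 84.09 next round, worth 0.63 × 84.09 = 52.9767 now; the candidate offers that and keeps 67.0233.
Round 2 (the employer proposes): the candidate can get 67.0233 next round, worth 0.63 × 67.0233 = 42.224679 now, so the employer offers 42.224679, keeping 77.775321.
Round 1 (the candidate proposes): the employer can get 77.775321 next round, worth 0.63 × 77.775321 = 48.99845223 now; the candidate offers that and keeps 71.00154777.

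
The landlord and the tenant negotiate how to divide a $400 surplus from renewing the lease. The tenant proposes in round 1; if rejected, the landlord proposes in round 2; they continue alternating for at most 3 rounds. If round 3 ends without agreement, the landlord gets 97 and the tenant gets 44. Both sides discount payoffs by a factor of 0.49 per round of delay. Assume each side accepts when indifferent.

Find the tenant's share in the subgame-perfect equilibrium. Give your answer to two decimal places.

Round 3 (the tenant proposes): the landlord gets 97 if talks fail, so the tenant offers 97 and keeps 303.
Round 2 (the landlord proposes): the tenant can get 303 next round, worth 0.49 × 303 = 148.47 now. The landlord offers 148.47 and keeps 400 − 148.47 = 251.53.
Round 1 (the tenant proposes): the landlord can get 251.53 next round, worth 0.49 × 251.53 = 123.2497 now; the tenant offers that and keeps 276.7503.

276.75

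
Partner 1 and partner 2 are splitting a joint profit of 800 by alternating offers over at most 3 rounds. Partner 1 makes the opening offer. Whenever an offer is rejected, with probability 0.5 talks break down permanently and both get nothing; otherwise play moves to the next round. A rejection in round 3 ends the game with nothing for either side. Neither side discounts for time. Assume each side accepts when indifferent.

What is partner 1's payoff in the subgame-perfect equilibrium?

600

Round 3 (partner 1 proposes): rejection yields 0 for partner 2; partner 1 offers 0 and keeps 800.
Round 2 (partner 2 proposes): rejecting gives partner 1 an expected 0.5 × 800 = 400, so partner 2 offers 400, keeping 400.
Round 1 (partner 1 proposes): rejecting gives partner 2 an expected 0.5 × 400 = 200; partner 1 offers that and keeps 600.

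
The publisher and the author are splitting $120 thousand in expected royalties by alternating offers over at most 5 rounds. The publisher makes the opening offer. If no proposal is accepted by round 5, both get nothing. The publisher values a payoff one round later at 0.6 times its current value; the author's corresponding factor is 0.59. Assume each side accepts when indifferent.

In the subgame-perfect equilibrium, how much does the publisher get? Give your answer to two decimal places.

Work backward from the last round.
Round 5 (the publisher proposes): the author will accept anything ≥ 0, so the publisher offers 0 and keeps 120.
Round 4 (the author proposes): the publisher can get 120 next round, worth 0.6 × 120 = 72 now; the author offers that and keeps 48.
Round 3 (the publisher proposes): the author can get 48 next round, worth 0.59 × 48 = 28.32 now, so the publisher offers 28.32, keeping 91.68.
Round 2 (the author proposes): the publisher can get 91.68 next round, worth 0.6 × 91.68 = 55.008 now. The author offers 55.008 and keeps 120 − 55.008 = 64.992.
Round 1 (the publisher proposes): the author can get 64.992 next round, worth 0.59 × 64.992 = 38.34528 now; the publisher offers that and keeps 81.65472.

81.65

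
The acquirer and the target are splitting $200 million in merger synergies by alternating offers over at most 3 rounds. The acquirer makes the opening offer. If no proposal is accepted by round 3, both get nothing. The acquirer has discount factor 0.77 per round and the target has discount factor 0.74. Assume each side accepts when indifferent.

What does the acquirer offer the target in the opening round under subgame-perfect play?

34.04

Solve by backward induction from round 3.
Round 3 (the acquirer proposes): rejection yields 0 for the target; the acquirer offers 0 and keeps 200.
Round 2 (the target proposes): the acquirer can get 200 next round, worth 0.77 × 200 = 154 now. The target offers 154 and keeps 200 − 154 = 46.
Round 1 (the acquirer proposes): the target can get 46 next round, worth 0.74 × 46 = 34.04 now; the acquirer offers that and keeps 165.96.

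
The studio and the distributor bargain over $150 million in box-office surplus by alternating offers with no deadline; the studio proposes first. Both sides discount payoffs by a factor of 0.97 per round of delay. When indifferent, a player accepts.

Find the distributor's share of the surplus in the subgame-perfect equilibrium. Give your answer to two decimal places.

73.86

When the studio proposes, the distributor accepts any offer worth at least 0.97 times what the distributor would get by proposing next round; and vice versa.
This gives x = 150 − 0.97y and y = 150 − 0.97x, where x and y are each side's share when it proposes.
Hence (1 − 0.97·0.97)x = 150(1 − 0.97), i.e. 0.0591·x = 4.5.
x ≈ 76.1421; the distributor's share is 150 − x ≈ 73.8579.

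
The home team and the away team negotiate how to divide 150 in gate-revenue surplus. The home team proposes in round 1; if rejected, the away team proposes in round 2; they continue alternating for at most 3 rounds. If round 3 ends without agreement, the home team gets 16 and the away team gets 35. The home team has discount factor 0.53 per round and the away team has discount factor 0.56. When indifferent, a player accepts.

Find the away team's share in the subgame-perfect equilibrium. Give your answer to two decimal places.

Round 3 (the home team proposes): the away team gets 35 if talks fail, so the home team offers 35 and keeps 115.
Round 2 (the away team proposes): the home team can get 115 next round, worth 0.53 × 115 = 60.95 now; the away team offers that and keeps 89.05.
Round 1 (the home team proposes): the away team can get 89.05 next round, worth 0.56 × 89.05 = 49.868 now, so the home team offers 49.868, keeping 100.132.

49.87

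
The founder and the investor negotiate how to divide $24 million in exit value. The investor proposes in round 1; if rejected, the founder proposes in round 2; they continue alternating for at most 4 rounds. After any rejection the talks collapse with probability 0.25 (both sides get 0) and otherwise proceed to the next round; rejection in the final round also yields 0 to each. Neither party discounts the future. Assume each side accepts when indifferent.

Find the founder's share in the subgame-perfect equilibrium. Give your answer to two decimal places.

By backward induction:
Round 4 (the founder proposes): the investor will accept anything ≥ 0, so the founder offers 0 and keeps 24.
Round 3 (the investor proposes): rejecting gives the founder an expected 0.75 × 24 = 18; the investor offers that and keeps 6.
Round 2 (the founder proposes): rejecting gives the investor an expected 0.75 × 6 = 4.5; the founder offers that and keeps 19.5.
Round 1 (the investor proposes): rejecting gives the founder an expected 0.75 × 19.5 = 14.625. The investor offers 14.625 and keeps 24 − 14.625 = 9.375.

14.63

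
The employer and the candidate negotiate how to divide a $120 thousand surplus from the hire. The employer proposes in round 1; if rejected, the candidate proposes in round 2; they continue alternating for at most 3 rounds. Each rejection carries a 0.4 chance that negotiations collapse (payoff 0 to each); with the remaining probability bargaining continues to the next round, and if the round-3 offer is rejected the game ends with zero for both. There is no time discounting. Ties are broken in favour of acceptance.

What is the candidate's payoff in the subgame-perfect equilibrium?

28.8

Round 3 (the employer proposes): the candidate will accept anything ≥ 0, so the employer offers 0 and keeps 120.
Round 2 (the candidate proposes): rejecting gives the employer an expected 0.6 × 120 = 72, so the candidate offers 72, keeping 48.
Round 1 (the employer proposes): rejecting gives the candidate an expected 0.6 × 48 = 28.8, so the employer offers 28.8, keeping 91.2.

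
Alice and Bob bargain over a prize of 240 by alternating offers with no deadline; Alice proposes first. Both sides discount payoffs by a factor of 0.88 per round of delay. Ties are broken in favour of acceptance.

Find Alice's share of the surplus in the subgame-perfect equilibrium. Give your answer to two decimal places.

127.66

In a stationary SPE each proposer offers the other exactly their discounted continuation value.
If Alice keeps x when proposing and Bob keeps y when proposing, then x = 240 − 0.88y and y = 240 − 0.88x.
Solving: x = 240(1 − 0.88) / (1 − 0.88·0.88) = 28.8 / 0.2256 ≈ 127.6596.
Bob gets 240 − 127.6596 ≈ 112.3404.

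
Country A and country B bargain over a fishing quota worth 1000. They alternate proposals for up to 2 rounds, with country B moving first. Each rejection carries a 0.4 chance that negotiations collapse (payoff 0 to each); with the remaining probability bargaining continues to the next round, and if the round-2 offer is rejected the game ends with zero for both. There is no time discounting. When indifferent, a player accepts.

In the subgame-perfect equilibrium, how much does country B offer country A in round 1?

By backward induction:
Round 2 (country A proposes): rejection yields 0 for country B; country A offers 0 and keeps 1000.
Round 1 (country B proposes): rejecting gives country A an expected 0.6 × 1000 = 600. Country B offers 600 and keeps 1000 − 600 = 400.

600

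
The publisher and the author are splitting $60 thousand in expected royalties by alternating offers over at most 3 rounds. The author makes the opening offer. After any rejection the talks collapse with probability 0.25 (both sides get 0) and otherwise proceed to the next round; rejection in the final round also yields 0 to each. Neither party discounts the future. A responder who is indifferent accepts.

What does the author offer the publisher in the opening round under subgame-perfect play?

11.25

Round 3 (the author proposes): the publisher will accept anything ≥ 0, so the author offers 0 and keeps 60.
Round 2 (the publisher proposes): rejecting gives the author an expected 0.75 × 60 = 45; the publisher offers that and keeps 15.
Round 1 (the author proposes): rejecting gives the publisher an expected 0.75 × 15 = 11.25; the author offers that and keeps 48.75.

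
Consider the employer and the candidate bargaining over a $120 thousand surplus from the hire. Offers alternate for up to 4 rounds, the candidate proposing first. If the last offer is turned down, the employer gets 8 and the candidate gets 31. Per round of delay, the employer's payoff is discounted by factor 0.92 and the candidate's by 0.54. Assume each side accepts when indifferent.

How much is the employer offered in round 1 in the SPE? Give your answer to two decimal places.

91.46

Solve by backward induction from round 4.
Round 4 (the employer proposes): the candidate gets 31 if talks fail, so the employer offers 31 and keeps 89.
Round 3 (the candidate proposes): the employer can get 89 next round, worth 0.92 × 89 = 81.88 now; the candidate offers that and keeps 38.12.
Round 2 (the employer proposes): the candidate can get 38.12 next round, worth 0.54 × 38.12 = 20.5848 now, so the employer offers 20.5848, keeping 99.4152.
Round 1 (the candidate proposes): the employer can get 99.4152 next round, worth 0.92 × 99.4152 = 91.461984 now, so the candidate offers 91.461984, keeping 28.538016.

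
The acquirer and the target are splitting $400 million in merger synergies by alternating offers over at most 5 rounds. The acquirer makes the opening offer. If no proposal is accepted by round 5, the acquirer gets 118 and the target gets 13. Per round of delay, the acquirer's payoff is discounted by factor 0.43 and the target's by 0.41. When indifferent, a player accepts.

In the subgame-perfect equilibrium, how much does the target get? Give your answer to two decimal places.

Round 5 (the acquirer proposes): the target gets 13 if talks fail, so the acquirer offers 13 and keeps 387.
Round 4 (the target proposes): the acquirer can get 387 next round, worth 0.43 × 387 = 166.41 now; the target offers that and keeps 233.59.
Round 3 (the acquirer proposes): the target can get 233.59 next round, worth 0.41 × 233.59 = 95.7719 now; the acquirer offers that and keeps 304.2281.
Round 2 (the target proposes): the acquirer can get 304.2281 next round, worth 0.43 × 304.2281 = 130.818083 now; the target offers that and keeps 269.181917.
Round 1 (the acquirer proposes): the target can get 269.181917 next round, worth 0.41 × 269.181917 = 110.36458597 now. The acquirer offers 110.36458597 and keeps 400 − 110.36458597 = 289.63541403.

110.36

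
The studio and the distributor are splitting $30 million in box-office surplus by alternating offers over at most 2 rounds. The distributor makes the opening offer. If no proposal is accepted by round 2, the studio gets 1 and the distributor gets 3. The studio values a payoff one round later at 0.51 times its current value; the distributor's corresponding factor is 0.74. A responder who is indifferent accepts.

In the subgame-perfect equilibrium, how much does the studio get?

Round 2 (the studio proposes): the distributor gets 3 if talks fail, so the studio offers 3 and keeps 27.
Round 1 (the distributor proposes): the studio can get 27 next round, worth 0.51 × 27 = 13.77 now; the distributor offers that and keeps 16.23.

13.77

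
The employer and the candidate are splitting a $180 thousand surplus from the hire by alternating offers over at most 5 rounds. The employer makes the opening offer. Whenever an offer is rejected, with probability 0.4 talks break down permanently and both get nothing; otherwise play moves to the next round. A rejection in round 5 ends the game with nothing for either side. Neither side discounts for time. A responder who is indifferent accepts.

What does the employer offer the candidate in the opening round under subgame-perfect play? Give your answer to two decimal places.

Round 5 (the employer proposes): rejection yields 0 for the candidate; the employer offers 0 and keeps 180.
Round 4 (the candidate proposes): rejecting gives the employer an expected 0.6 × 180 = 108; the candidate offers that and keeps 72.
Round 3 (the employer proposes): rejecting gives the candidate an expected 0.6 × 72 = 43.2. The employer offers 43.2 and keeps 180 − 43.2 = 136.8.
Round 2 (the candidate proposes): rejecting gives the employer an expected 0.6 × 136.8 = 82.08; the candidate offers that and keeps 97.92.
Round 1 (the employer proposes): rejecting gives the candidate an expected 0.6 × 97.92 = 58.752; the employer offers that and keeps 121.248.

58.75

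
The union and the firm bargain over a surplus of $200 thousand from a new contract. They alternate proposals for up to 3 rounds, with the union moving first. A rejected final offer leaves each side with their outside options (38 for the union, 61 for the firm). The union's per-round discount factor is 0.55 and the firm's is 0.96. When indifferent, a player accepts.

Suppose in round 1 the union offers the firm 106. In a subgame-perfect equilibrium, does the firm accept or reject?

Work out the firm's continuation value if the offer is rejected.
Round 3 (the union proposes): the firm gets 61 if talks fail, so the union offers 61 and keeps 139.
Round 2 (the firm proposes): the union can get 139 next round, worth 0.55 × 139 = 76.45 now; the firm offers that and keeps 123.55.
So by rejecting in round 1, the firm gets 123.55 next round, worth 0.96 × 123.55 = 118.608 now.
Offer 106 < 118.608, so the firm rejects.

Reject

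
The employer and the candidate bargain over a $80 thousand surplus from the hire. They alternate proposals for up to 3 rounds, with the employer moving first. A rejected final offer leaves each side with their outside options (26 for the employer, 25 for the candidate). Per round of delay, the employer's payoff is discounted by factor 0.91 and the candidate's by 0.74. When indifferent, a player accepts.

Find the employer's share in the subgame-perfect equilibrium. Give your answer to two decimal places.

57.84

Work backward from the last round.
Round 3 (the employer proposes): the candidate gets 25 if talks fail, so the employer offers 25 and keeps 55.
Round 2 (the candidate proposes): the employer can get 55 next round, worth 0.91 × 55 = 50.05 now. The candidate offers 50.05 and keeps 80 − 50.05 = 29.95.
Round 1 (the employer proposes): the candidate can get 29.95 next round, worth 0.74 × 29.95 = 22.163 now, so the employer offers 22.163, keeping 57.837.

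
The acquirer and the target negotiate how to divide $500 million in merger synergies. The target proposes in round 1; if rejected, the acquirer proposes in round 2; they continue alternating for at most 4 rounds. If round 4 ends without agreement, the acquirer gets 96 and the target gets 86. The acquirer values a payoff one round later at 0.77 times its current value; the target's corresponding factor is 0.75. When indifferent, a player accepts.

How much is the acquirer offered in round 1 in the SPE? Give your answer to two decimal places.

Round 4 (the acquirer proposes): the target gets 86 if talks fail, so the acquirer offers 86 and keeps 414.
Round 3 (the target proposes): the acquirer can get 414 next round, worth 0.77 × 414 = 318.78 now; the target offers that and keeps 181.22.
Round 2 (the acquirer proposes): the target can get 181.22 next round, worth 0.75 × 181.22 = 135.915 now; the acquirer offers that and keeps 364.085.
Round 1 (the target proposes): the acquirer can get 364.085 next round, worth 0.77 × 364.085 = 280.34545 now, so the target offers 280.34545, keeping 219.65455.

280.35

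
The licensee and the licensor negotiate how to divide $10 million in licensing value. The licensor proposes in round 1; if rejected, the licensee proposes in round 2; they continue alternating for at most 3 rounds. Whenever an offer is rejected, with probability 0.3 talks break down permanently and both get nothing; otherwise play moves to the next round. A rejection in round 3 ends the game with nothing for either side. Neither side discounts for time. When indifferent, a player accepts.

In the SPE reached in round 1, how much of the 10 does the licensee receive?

By backward induction:
Round 3 (the licensor proposes): rejection yields 0 for the licensee; the licensor offers 0 and keeps 10.
Round 2 (the licensee proposes): rejecting gives the licensor an expected 0.7 × 10 = 7. The licensee offers 7 and keeps 10 − 7 = 3.
Round 1 (the licensor proposes): rejecting gives the licensee an expected 0.7 × 3 = 2.1; the licensor offers that and keeps 7.9.

2.1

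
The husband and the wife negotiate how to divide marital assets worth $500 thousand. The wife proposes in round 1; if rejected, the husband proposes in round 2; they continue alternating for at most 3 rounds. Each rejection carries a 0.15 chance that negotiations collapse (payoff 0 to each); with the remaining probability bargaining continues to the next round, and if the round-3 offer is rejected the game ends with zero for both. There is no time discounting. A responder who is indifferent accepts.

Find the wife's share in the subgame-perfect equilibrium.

By backward induction:
Round 3 (the wife proposes): rejection yields 0 for the husband; the wife offers 0 and keeps 500.
Round 2 (the husband proposes): rejecting gives the wife an expected 0.85 × 500 = 425; the husband offers that and keeps 75.
Round 1 (the wife proposes): rejecting gives the husband an expected 0.85 × 75 = 63.75, so the wife offers 63.75, keeping 436.25.

436.25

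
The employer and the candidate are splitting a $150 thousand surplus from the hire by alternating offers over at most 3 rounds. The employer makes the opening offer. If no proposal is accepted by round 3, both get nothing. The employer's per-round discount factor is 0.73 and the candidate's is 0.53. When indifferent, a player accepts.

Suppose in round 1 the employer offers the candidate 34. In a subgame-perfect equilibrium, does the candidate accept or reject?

Round 3 (the employer proposes): rejection yields 0 for the candidate; the employer offers 0 and keeps 150.
Round 2 (the candidate proposes): the employer can get 150 next round, worth 0.73 × 150 = 109.5 now, so the candidate offers 109.5, keeping 40.5.
So by rejecting in round 1, the candidate gets 40.5 next round, worth 0.53 × 40.5 = 21.465 now.
Offer 34 ≥ 21.465, so the candidate accepts.

Accept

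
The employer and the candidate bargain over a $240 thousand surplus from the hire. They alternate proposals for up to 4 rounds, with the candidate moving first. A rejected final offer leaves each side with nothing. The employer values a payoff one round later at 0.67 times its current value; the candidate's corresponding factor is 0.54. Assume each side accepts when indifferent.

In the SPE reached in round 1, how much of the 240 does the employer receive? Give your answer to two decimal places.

132.15

By backward induction:
Round 4 (the employer proposes): the candidate will accept anything ≥ 0, so the employer offers 0 and keeps 240.
Round 3 (the candidate proposes): the employer can get 240 next round, worth 0.67 × 240 = 160.8 now. The candidate offers 160.8 and keeps 240 − 160.8 = 79.2.
Round 2 (the employer proposes): the candidate can get 79.2 next round, worth 0.54 × 79.2 = 42.768 now, so the employer offers 42.768, keeping 197.232.
Round 1 (the candidate proposes): the employer can get 197.232 next round, worth 0.67 × 197.232 = 132.14544 now. The candidate offers 132.14544 and keeps 240 − 132.14544 = 107.85456.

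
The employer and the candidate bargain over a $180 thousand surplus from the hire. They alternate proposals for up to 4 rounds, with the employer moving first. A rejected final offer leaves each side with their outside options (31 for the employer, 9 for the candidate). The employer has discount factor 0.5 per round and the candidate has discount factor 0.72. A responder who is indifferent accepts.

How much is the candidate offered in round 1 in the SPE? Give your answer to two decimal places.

103.42

Round 4 (the candidate proposes): the employer gets 31 if talks fail, so the candidate offers 31 and keeps 149.
Round 3 (the employer proposes): the candidate can get 149 next round, worth 0.72 × 149 = 107.28 now; the employer offers that and keeps 72.72.
Round 2 (the candidate proposes): the employer can get 72.72 next round, worth 0.5 × 72.72 = 36.36 now. The candidate offers 36.36 and keeps 180 − 36.36 = 143.64.
Round 1 (the employer proposes): the candidate can get 143.64 next round, worth 0.72 × 143.64 = 103.4208 now, so the employer offers 103.4208, keeping 76.5792.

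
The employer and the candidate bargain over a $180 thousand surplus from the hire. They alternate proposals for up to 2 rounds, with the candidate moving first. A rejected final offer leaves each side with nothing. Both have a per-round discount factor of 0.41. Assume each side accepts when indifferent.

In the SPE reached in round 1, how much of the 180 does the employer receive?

Round 2 (the employer proposes): rejection yields 0 for the candidate; the employer offers 0 and keeps 180.
Round 1 (the candidate proposes): the employer can get 180 next round, worth 0.41 × 180 = 73.8 now, so the candidate offers 73.8, keeping 106.2.

73.8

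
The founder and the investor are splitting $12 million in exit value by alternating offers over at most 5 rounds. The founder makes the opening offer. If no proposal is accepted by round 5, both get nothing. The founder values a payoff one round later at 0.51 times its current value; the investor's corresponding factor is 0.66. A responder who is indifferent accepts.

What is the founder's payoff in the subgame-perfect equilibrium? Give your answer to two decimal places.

Round 5 (the founder proposes): the investor will accept anything ≥ 0, so the founder offers 0 and keeps 12.
Round 4 (the investor proposes): the founder can get 12 next round, worth 0.51 × 12 = 6.12 now, so the investor offers 6.12, keeping 5.88.
Round 3 (the founder proposes): the investor can get 5.88 next round, worth 0.66 × 5.88 = 3.8808 now, so the founder offers 3.8808, keeping 8.1192.
Round 2 (the investor proposes): the founder can get 8.1192 next round, worth 0.51 × 8.1192 = 4.140792 now; the investor offers that and keeps 7.859208.
Round 1 (the founder proposes): the investor can get 7.859208 next round, worth 0.66 × 7.859208 = 5.18707728 now. The founder offers 5.18707728 and keeps 12 − 5.18707728 = 6.81292272.

6.81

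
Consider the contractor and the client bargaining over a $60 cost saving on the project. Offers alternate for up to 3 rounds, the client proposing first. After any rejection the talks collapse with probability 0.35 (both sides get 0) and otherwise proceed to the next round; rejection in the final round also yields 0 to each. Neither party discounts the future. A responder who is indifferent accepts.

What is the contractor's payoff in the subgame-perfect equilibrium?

13.65

Round 3 (the client proposes): rejection yields 0 for the contractor; the client offers 0 and keeps 60.
Round 2 (the contractor proposes): rejecting gives the client an expected 0.65 × 60 = 39. The contractor offers 39 and keeps 60 − 39 = 21.
Round 1 (the client proposes): rejecting gives the contractor an expected 0.65 × 21 = 13.65; the client offers that and keeps 46.35.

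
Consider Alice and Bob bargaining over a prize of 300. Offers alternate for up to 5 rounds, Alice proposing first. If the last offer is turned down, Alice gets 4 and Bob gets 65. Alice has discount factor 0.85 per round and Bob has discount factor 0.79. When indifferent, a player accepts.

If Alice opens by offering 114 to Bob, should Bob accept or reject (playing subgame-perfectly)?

Work out Bob's continuation value if the offer is rejected.
Round 5 (Alice proposes): Bob gets 65 if talks fail, so Alice offers 65 and keeps 235.
Round 4 (Bob proposes): Alice can get 235 next round, worth 0.85 × 235 = 199.75 now. Bob offers 199.75 and keeps 300 − 199.75 = 100.25.
Round 3 (Alice proposes): Bob can get 100.25 next round, worth 0.79 × 100.25 = 79.1975 now; Alice offers that and keeps 220.8025.
Round 2 (Bob proposes): Alice can get 220.8025 next round, worth 0.85 × 220.8025 = 187.682125 now, so Bob offers 187.682125, keeping 112.317875.
So by rejecting in round 1, Bob gets 112.317875 next round, worth 0.79 × 112.317875 = 88.73112125 now.
Offer 114 ≥ 88.73112125, so Bob accepts.

Accept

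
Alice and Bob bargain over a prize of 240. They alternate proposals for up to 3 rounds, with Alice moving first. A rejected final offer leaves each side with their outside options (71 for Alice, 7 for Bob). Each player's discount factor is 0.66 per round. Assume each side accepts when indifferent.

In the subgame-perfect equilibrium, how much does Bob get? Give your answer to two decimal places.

Work backward from the last round.
Round 3 (Alice proposes): Bob gets 7 if talks fail, so Alice offers 7 and keeps 233.
Round 2 (Bob proposes): Alice can get 233 next round, worth 0.66 × 233 = 153.78 now. Bob offers 153.78 and keeps 240 − 153.78 = 86.22.
Round 1 (Alice proposes): Bob can get 86.22 next round, worth 0.66 × 86.22 = 56.9052 now; Alice offers that and keeps 183.0948.

56.91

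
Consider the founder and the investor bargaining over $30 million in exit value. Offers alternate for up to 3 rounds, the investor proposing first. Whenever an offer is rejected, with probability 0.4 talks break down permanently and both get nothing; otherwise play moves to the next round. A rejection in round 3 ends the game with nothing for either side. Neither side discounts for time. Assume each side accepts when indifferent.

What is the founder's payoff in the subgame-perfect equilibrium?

By backward induction:
Round 3 (the investor proposes): rejection yields 0 for the founder; the investor offers 0 and keeps 30.
Round 2 (the founder proposes): rejecting gives the investor an expected 0.6 × 30 = 18, so the founder offers 18, keeping 12.
Round 1 (the investor proposes): rejecting gives the founder an expected 0.6 × 12 = 7.2. The investor offers 7.2 and keeps 30 − 7.2 = 22.8.

7.2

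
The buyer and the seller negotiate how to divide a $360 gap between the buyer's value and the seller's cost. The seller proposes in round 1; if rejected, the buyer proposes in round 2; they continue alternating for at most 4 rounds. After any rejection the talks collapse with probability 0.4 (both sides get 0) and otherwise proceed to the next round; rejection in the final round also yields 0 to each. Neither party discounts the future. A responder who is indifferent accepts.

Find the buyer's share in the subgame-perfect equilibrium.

164.16

By backward induction:
Round 4 (the buyer proposes): rejection yields 0 for the seller; the buyer offers 0 and keeps 360.
Round 3 (the seller proposes): rejecting gives the buyer an expected 0.6 × 360 = 216. The seller offers 216 and keeps 360 − 216 = 144.
Round 2 (the buyer proposes): rejecting gives the seller an expected 0.6 × 144 = 86.4; the buyer offers that and keeps 273.6.
Round 1 (the seller proposes): rejecting gives the buyer an expected 0.6 × 273.6 = 164.16. The seller offers 164.16 and keeps 360 − 164.16 = 195.84.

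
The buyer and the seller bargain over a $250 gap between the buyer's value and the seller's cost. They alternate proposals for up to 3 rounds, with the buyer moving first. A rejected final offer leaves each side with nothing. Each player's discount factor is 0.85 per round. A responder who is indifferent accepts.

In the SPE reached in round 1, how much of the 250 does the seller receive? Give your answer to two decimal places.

Round 3 (the buyer proposes): rejection yields 0 for the seller; the buyer offers 0 and keeps 250.
Round 2 (the seller proposes): the buyer can get 250 next round, worth 0.85 × 250 = 212.5 now; the seller offers that and keeps 37.5.
Round 1 (the buyer proposes): the seller can get 37.5 next round, worth 0.85 × 37.5 = 31.875 now; the buyer offers that and keeps 218.125.

31.88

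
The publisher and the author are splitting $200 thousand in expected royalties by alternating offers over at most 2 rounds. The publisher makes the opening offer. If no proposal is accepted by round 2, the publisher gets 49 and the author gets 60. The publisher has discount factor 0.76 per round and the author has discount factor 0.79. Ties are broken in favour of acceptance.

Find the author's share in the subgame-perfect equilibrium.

Solve by backward induction from round 2.
Round 2 (the author proposes): the publisher gets 49 if talks fail, so the author offers 49 and keeps 151.
Round 1 (the publisher proposes): the author can get 151 next round, worth 0.79 × 151 = 119.29 now; the publisher offers that and keeps 80.71.

119.29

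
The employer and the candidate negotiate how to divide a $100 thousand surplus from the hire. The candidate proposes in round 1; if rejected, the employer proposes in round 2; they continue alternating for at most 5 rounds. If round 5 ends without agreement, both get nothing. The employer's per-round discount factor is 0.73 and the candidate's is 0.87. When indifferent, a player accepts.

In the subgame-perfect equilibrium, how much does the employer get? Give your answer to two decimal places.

15.52

Round 5 (the candidate proposes): rejection yields 0 for the employer; the candidate offers 0 and keeps 100.
Round 4 (the employer proposes): the candidate can get 100 next round, worth 0.87 × 100 = 87 now. The employer offers 87 and keeps 100 − 87 = 13.
Round 3 (the candidate proposes): the employer can get 13 next round, worth 0.73 × 13 = 9.49 now. The candidate offers 9.49 and keeps 100 − 9.49 = 90.51.
Round 2 (the employer proposes): the candidate can get 90.51 next round, worth 0.87 × 90.51 = 78.7437 now; the employer offers that and keeps 21.2563.
Round 1 (the candidate proposes): the employer can get 21.2563 next round, worth 0.73 × 21.2563 = 15.517099 now, so the candidate offers 15.517099, keeping 84.482901.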